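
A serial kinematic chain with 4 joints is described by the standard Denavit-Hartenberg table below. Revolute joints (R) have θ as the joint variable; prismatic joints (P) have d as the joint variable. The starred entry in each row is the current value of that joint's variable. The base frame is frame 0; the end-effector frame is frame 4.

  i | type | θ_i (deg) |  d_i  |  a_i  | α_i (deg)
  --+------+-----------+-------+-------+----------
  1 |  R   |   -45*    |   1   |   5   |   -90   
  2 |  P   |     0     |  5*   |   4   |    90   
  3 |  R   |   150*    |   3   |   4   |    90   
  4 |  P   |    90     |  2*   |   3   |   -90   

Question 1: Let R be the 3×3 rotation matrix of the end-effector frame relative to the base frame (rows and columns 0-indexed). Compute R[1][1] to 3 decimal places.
-0.259

End-effector y-axis (col 1 of R) = (-0.9659,-0.2588,-0.0000)
R[1][1] = -0.2588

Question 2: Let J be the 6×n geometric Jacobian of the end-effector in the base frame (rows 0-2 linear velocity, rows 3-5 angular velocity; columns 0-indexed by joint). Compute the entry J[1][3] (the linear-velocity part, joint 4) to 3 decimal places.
prismatic axis z_3 = (0.9659,0.2588,0.0000)
J_v[:, 3] = z_3; J_ω[:, 3] = (0,0,0)
entry J[1][3] = 0.2588

0.259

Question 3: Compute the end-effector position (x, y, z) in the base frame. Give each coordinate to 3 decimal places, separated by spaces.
10.796 1.553 7.000

after link 1: o_1 = (3.5355, -3.5355, 1.0000)
after link 2: o_2 = (9.8995, -2.8284, 1.0000)
after link 3: o_3 = (8.8642, 1.0353, 4.0000)
after link 4: o_4 = (10.7961, 1.5529, 7.0000)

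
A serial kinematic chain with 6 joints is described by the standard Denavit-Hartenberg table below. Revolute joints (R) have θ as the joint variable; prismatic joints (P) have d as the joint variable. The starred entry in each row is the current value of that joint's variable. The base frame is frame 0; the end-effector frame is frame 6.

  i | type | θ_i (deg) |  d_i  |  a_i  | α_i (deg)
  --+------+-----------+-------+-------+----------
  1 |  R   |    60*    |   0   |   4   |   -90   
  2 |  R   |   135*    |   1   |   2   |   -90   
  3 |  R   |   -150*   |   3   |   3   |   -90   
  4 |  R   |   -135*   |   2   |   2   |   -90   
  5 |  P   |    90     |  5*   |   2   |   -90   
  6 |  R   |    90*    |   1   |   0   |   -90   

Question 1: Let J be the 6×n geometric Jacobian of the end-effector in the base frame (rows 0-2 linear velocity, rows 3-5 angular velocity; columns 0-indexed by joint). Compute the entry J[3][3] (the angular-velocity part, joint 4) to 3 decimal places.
axis z_3 = (-0.9268,0.1268,-0.3536); lever o_n−o_3 = (-1.8587,-0.3910,4.7321)
cross product → J_v[:, 3] = (0.4619,5.0427,0.5981)
J_ω[:, 3] = z_3
entry J[3][3] = -0.9268

-0.927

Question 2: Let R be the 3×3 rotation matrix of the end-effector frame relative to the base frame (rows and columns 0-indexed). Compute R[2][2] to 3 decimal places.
-0.354

End-effector z-axis (col 2 of R) = (-0.9268,0.1268,-0.3536)
R[2][2] = -0.3536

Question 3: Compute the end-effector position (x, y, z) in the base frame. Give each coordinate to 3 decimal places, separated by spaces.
-2.873 2.852 7.276

after link 1: o_1 = (2.0000, 3.4641, 0.0000)
after link 2: o_2 = (0.4269, 2.7394, -1.4142)
after link 3: o_3 = (-1.0143, 3.2432, 2.5442)
after link 4: o_4 = (-3.1885, 1.5273, 1.9711)
after link 5: o_5 = (-3.0333, 1.8675, 7.3433)
after link 6: o_6 = (-2.8730, 2.8523, 7.2763)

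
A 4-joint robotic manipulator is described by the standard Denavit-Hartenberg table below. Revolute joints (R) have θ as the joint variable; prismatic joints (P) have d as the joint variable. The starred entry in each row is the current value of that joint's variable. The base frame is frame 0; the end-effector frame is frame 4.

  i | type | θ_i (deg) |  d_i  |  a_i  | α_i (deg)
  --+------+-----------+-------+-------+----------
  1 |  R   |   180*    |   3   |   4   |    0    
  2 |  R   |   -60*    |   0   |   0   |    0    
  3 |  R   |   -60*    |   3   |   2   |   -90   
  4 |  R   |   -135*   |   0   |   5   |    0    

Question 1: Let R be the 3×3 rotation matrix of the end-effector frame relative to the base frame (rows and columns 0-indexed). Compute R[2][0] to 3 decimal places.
0.707

End-effector x-axis (col 0 of R) = (-0.3536,-0.6124,0.7071)
R[2][0] = 0.7071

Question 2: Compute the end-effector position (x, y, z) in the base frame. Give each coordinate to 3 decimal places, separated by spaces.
after link 1: o_1 = (-4.0000, 0.0000, 3.0000)
after link 2: o_2 = (-4.0000, 0.0000, 3.0000)
after link 3: o_3 = (-3.0000, 1.7321, 6.0000)
after link 4: o_4 = (-4.7678, -1.3298, 9.5355)

-4.768 -1.330 9.536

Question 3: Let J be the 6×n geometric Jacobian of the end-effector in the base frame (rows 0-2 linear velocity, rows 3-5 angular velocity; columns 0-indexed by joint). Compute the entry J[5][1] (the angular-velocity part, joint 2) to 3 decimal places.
1.000

axis z_1 = (0.0000,0.0000,1.0000); lever o_n−o_1 = (-0.7678,-1.3298,6.5355)
cross product → J_v[:, 1] = (1.3298,-0.7678,0.0000)
J_ω[:, 1] = z_1
entry J[5][1] = 1.0000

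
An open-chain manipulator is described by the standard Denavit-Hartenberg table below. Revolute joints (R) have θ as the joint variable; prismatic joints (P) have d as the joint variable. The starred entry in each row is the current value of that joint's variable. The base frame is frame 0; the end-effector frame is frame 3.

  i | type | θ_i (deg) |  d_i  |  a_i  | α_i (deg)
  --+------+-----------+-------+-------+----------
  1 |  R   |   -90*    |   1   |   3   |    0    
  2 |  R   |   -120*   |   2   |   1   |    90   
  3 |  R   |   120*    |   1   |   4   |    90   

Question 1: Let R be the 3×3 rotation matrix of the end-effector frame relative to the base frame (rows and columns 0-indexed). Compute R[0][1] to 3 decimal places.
End-effector y-axis (col 1 of R) = (0.5000,0.8660,0.0000)
R[0][1] = 0.5000

0.500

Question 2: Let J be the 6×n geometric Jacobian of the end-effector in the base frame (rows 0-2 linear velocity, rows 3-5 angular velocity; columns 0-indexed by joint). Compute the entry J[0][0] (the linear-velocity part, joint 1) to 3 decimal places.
axis z_0 = ẑ; lever o_n−o_0 = (1.3660,-2.6340,6.4641)
cross product → J_v[:, 0] = (2.6340,1.3660,-0.0000)
J_ω[:, 0] = z_0
entry J[0][0] = 2.6340

2.634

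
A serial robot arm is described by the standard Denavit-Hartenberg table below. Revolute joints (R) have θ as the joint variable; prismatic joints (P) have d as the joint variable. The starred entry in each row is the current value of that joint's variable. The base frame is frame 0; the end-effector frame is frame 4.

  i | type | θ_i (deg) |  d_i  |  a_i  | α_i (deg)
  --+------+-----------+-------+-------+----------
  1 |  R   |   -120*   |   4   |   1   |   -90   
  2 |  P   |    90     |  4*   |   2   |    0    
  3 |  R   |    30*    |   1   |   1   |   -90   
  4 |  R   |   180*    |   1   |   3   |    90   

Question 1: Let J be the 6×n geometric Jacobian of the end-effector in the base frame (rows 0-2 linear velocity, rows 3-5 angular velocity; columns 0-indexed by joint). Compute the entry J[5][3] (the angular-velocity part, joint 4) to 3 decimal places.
0.500

axis z_3 = (0.4330,0.7500,0.5000); lever o_n−o_3 = (-0.3170,-0.5490,3.0981)
cross product → J_v[:, 3] = (2.5981,-1.5000,0.0000)
J_ω[:, 3] = z_3
entry J[5][3] = 0.5000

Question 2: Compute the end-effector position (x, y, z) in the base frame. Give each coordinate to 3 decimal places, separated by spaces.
after link 1: o_1 = (-0.5000, -0.8660, 4.0000)
after link 2: o_2 = (2.9641, -2.8660, 2.0000)
after link 3: o_3 = (4.0801, -2.9330, 1.1340)
after link 4: o_4 = (3.7631, -3.4821, 4.2321)

3.763 -3.482 4.232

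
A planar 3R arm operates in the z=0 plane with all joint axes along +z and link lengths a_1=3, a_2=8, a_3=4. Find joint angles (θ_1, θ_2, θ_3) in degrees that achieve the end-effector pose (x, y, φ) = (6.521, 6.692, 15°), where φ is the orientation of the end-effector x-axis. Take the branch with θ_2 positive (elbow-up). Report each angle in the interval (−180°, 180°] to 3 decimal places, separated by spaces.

-50.318 134.999 -69.680

wrist centre = target − a_3·(cos φ, sin φ) = (2.6573, 5.6567)
cos θ_2 = (39.0598−3²−8²)/(2·3·8) = -0.7071; θ_2 = 134.9985° (elbow-up)
β = atan2(5.6567,2.6573) = 64.8378°; ψ = atan2(5.6570,-2.6567) = 115.1563°
θ_1 = β − ψ = -50.3185°
θ_3 = φ − θ_1 − θ_2 = -69.6801° (wrapped to (-180°,180°])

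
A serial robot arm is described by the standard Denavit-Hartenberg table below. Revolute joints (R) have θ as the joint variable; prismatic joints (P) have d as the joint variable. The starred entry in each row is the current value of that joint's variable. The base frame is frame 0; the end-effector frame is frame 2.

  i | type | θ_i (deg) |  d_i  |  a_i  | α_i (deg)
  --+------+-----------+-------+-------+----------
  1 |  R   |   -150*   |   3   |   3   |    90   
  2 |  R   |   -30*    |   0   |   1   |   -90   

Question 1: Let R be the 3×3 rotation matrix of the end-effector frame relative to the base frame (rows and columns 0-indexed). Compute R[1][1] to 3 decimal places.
End-effector y-axis (col 1 of R) = (0.5000,-0.8660,-0.0000)
R[1][1] = -0.8660

-0.866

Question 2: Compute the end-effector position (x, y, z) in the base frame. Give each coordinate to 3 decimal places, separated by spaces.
after link 1: o_1 = (-2.5981, -1.5000, 3.0000)
after link 2: o_2 = (-3.3481, -1.9330, 2.5000)

-3.348 -1.933 2.500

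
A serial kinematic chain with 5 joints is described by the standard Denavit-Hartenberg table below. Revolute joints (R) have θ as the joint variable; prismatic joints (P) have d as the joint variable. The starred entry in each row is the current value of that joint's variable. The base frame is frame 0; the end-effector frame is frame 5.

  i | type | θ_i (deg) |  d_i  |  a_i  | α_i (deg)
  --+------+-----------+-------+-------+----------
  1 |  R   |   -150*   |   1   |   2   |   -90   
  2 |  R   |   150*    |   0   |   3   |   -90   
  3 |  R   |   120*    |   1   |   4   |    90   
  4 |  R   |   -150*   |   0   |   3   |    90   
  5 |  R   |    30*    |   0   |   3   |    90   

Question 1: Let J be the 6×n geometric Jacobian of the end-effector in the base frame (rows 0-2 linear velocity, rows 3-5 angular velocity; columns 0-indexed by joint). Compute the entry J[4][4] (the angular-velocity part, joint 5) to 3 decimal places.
axis z_4 = (0.7790,-0.0502,0.6250); lever o_n−o_4 = (1.8548,-0.3131,-2.3370)
cross product → J_v[:, 4] = (0.3131,2.9798,-0.1507)
J_ω[:, 4] = z_4
entry J[4][4] = -0.0502

-0.050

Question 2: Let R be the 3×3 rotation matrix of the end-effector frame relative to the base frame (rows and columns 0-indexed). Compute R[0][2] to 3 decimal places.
-0.104

End-effector z-axis (col 2 of R) = (-0.1044,-0.9933,0.0502)
R[0][2] = -0.1044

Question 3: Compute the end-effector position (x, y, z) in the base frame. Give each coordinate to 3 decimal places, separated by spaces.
after link 1: o_1 = (-1.7321, -1.0000, 1.0000)
after link 2: o_2 = (0.5179, 0.2990, -0.5000)
after link 3: o_3 = (-2.2811, 2.6830, 1.3660)
after link 4: o_4 = (-0.8313, 0.9220, -0.5825)
after link 5: o_5 = (1.0235, 0.6089, -2.9196)

1.023 0.609 -2.920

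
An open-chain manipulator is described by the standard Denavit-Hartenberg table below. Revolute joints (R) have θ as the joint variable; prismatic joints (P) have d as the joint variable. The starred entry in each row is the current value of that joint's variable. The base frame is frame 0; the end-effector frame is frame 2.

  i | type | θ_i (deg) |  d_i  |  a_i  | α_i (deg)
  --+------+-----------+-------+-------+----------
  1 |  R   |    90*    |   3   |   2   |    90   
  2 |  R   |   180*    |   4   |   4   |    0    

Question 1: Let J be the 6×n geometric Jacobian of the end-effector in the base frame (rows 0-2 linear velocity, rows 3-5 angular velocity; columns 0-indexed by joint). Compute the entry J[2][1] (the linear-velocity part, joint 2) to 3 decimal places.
-4.000

axis z_1 = (1.0000,-0.0000,0.0000); lever o_n−o_1 = (4.0000,-4.0000,0.0000)
cross product → J_v[:, 1] = (0.0000,-0.0000,-4.0000)
J_ω[:, 1] = z_1
entry J[2][1] = -4.0000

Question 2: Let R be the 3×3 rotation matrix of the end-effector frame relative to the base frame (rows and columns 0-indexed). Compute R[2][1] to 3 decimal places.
-1.000

End-effector y-axis (col 1 of R) = (0.0000,-0.0000,-1.0000)
R[2][1] = -1.0000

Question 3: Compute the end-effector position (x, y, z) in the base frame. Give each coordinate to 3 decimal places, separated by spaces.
after link 1: o_1 = (0.0000, 2.0000, 3.0000)
after link 2: o_2 = (4.0000, -2.0000, 3.0000)

4.000 -2.000 3.000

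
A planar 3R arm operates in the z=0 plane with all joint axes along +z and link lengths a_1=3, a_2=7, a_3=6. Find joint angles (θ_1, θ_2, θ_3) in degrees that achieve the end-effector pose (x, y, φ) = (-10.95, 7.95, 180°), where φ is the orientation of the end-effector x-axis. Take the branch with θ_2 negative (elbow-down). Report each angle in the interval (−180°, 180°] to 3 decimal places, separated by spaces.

153.807 -44.987 71.181

wrist centre = target − a_3·(cos φ, sin φ) = (-4.9500, 7.9500)
cos θ_2 = (87.7050−3²−7²)/(2·3·7) = 0.7073; θ_2 = -44.9874° (elbow-down)
β = atan2(7.9500,-4.9500) = 121.9081°; ψ = atan2(-4.9487,7.9508) = -31.8985°
θ_1 = β − ψ = 153.8066°
θ_3 = φ − θ_1 − θ_2 = 71.1809° (wrapped to (-180°,180°])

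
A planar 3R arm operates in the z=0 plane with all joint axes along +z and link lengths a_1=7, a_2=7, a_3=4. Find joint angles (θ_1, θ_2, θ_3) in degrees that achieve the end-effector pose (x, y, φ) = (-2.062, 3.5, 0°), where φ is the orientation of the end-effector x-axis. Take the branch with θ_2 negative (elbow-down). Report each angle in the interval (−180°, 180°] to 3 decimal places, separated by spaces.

wrist centre = target − a_3·(cos φ, sin φ) = (-6.0620, 3.5000)
cos θ_2 = (48.9978−7²−7²)/(2·7·7) = -0.5000; θ_2 = -120.0015° (elbow-down)
β = atan2(3.5000,-6.0620) = 149.9993°; ψ = atan2(-6.0621,3.4998) = -60.0007°
θ_1 = β − ψ = 210.0000°
θ_3 = φ − θ_1 − θ_2 = -89.9985° (wrapped to (-180°,180°])

-150.000 -120.001 -89.999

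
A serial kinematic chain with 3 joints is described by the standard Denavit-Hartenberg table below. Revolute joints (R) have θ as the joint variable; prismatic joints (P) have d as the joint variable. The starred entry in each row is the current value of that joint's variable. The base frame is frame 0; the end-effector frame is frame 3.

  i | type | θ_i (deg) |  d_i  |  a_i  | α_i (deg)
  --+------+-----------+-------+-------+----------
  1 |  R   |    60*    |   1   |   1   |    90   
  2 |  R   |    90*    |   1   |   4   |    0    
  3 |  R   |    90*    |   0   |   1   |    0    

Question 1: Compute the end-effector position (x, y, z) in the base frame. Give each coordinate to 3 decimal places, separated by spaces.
0.866 -0.500 5.000

after link 1: o_1 = (0.5000, 0.8660, 1.0000)
after link 2: o_2 = (1.3660, 0.3660, 5.0000)
after link 3: o_3 = (0.8660, -0.5000, 5.0000)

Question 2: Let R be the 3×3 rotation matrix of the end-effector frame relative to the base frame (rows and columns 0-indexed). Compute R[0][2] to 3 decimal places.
0.866

End-effector z-axis (col 2 of R) = (0.8660,-0.5000,0.0000)
R[0][2] = 0.8660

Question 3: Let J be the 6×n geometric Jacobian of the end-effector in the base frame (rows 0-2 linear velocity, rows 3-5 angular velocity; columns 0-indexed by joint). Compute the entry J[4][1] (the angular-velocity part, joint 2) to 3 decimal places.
axis z_1 = (0.8660,-0.5000,0.0000); lever o_n−o_1 = (0.3660,-1.3660,4.0000)
cross product → J_v[:, 1] = (-2.0000,-3.4641,-1.0000)
J_ω[:, 1] = z_1
entry J[4][1] = -0.5000

-0.500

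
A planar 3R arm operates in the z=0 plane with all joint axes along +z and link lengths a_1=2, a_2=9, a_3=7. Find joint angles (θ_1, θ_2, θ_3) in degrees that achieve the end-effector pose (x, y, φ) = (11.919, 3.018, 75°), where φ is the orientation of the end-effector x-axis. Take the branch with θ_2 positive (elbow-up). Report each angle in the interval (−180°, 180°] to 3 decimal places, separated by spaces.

wrist centre = target − a_3·(cos φ, sin φ) = (10.1073, -3.7435)
cos θ_2 = (116.1705−2²−9²)/(2·2·9) = 0.8658; θ_2 = 30.0204° (elbow-up)
β = atan2(-3.7435,10.1073) = -20.3234°; ψ = atan2(4.5028,9.7926) = 24.6936°
θ_1 = β − ψ = -45.0170°
θ_3 = φ − θ_1 − θ_2 = 89.9965° (wrapped to (-180°,180°])

-45.017 30.020 89.997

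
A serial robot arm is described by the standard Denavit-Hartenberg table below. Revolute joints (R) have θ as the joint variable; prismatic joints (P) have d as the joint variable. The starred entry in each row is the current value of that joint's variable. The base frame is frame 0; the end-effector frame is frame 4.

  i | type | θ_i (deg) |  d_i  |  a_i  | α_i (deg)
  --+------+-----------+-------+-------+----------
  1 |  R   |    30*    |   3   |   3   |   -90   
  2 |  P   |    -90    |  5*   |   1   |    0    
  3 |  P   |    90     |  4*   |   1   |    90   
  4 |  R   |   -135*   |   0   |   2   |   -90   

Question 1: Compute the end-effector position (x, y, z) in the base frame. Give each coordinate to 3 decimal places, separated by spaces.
after link 1: o_1 = (2.5981, 1.5000, 3.0000)
after link 2: o_2 = (0.0981, 5.8301, 4.0000)
after link 3: o_3 = (-1.0359, 9.7942, 4.0000)
after link 4: o_4 = (-1.5535, 7.8624, 4.0000)

-1.554 7.862 4.000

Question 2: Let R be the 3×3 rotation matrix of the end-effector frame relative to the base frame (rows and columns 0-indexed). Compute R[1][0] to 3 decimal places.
End-effector x-axis (col 0 of R) = (-0.2588,-0.9659,0.0000)
R[1][0] = -0.9659

-0.966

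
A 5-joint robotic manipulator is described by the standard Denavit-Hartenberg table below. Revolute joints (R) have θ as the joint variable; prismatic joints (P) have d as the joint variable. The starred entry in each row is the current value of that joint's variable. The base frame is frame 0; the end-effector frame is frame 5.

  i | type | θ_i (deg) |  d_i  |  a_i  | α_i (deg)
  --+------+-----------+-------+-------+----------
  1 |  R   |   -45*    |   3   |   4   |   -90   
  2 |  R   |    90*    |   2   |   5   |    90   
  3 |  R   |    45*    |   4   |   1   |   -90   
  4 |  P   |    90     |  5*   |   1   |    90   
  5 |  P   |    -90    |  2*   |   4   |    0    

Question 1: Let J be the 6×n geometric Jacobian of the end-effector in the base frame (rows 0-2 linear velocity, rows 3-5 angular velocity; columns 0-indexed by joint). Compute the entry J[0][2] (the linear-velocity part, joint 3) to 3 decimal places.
1.000

axis z_2 = (0.7071,-0.7071,0.0000); lever o_n−o_2 = (4.1213,-0.1213,-1.4142)
cross product → J_v[:, 2] = (1.0000,1.0000,2.8284)
J_ω[:, 2] = z_2
entry J[0][2] = 1.0000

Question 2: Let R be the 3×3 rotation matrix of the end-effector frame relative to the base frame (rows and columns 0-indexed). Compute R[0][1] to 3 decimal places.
End-effector y-axis (col 1 of R) = (-0.7071,0.7071,-0.0000)
R[0][1] = -0.7071

-0.707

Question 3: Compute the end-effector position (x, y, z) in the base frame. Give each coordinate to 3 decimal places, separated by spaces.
after link 1: o_1 = (2.8284, -2.8284, 3.0000)
after link 2: o_2 = (4.2426, -1.4142, -2.0000)
after link 3: o_3 = (7.5711, -3.7426, -2.7071)
after link 4: o_4 = (9.3640, -0.5355, 0.8284)
after link 5: o_5 = (8.3640, -1.5355, -3.4142)

8.364 -1.536 -3.414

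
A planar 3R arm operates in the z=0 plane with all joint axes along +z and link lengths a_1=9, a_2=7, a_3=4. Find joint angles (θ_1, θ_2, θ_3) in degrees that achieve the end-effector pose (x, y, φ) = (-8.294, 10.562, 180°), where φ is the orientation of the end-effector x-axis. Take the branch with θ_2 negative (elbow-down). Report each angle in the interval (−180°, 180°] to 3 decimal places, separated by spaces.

wrist centre = target − a_3·(cos φ, sin φ) = (-4.2940, 10.5620)
cos θ_2 = (129.9943−9²−7²)/(2·9·7) = -0.0000; θ_2 = -90.0026° (elbow-down)
β = atan2(10.5620,-4.2940) = 112.1243°; ψ = atan2(-7.0000,8.9997) = -37.8760°
θ_1 = β − ψ = 150.0003°
θ_3 = φ − θ_1 − θ_2 = 120.0023° (wrapped to (-180°,180°])

150.000 -90.003 120.002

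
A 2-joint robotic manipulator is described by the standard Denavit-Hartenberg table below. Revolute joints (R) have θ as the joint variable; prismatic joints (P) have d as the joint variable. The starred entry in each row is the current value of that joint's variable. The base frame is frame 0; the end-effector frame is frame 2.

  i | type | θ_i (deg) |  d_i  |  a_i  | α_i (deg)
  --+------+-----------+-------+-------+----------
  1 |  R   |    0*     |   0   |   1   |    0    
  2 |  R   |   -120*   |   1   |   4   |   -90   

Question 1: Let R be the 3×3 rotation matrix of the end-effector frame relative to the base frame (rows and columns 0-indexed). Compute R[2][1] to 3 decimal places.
-1.000

End-effector y-axis (col 1 of R) = (0.0000,-0.0000,-1.0000)
R[2][1] = -1.0000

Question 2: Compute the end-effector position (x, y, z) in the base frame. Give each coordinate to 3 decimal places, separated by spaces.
after link 1: o_1 = (1.0000, 0.0000, 0.0000)
after link 2: o_2 = (-1.0000, -3.4641, 1.0000)

-1.000 -3.464 1.000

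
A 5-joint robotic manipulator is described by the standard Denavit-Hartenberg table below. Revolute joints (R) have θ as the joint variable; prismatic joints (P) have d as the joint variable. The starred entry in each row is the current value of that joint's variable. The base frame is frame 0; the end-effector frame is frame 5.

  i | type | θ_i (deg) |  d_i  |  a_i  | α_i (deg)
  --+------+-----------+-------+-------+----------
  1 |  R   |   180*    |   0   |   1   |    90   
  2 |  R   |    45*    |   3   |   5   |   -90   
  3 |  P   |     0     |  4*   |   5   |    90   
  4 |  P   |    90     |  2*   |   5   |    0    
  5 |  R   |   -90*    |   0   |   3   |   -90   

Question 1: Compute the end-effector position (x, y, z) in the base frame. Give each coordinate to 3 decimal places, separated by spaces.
after link 1: o_1 = (-1.0000, 0.0000, 0.0000)
after link 2: o_2 = (-4.5355, 3.0000, 3.5355)
after link 3: o_3 = (-5.2426, 3.0000, 9.8995)
after link 4: o_4 = (-1.7071, 5.0000, 13.4350)
after link 5: o_5 = (-3.8284, 5.0000, 15.5563)

-3.828 5.000 15.556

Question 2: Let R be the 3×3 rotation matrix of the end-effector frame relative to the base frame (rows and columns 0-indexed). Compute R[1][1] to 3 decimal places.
-1.000

End-effector y-axis (col 1 of R) = (-0.0000,-1.0000,-0.0000)
R[1][1] = -1.0000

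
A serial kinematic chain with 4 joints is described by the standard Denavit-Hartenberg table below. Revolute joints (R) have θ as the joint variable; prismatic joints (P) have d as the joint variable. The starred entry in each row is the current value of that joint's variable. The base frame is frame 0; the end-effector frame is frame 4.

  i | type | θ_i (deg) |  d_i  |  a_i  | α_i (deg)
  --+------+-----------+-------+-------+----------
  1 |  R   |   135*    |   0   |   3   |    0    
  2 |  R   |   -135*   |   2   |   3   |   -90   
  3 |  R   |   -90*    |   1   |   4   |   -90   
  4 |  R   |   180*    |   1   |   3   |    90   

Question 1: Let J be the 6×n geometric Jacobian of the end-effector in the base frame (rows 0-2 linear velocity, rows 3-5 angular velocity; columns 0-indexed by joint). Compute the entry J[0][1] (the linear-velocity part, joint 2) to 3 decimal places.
axis z_1 = (0.0000,0.0000,1.0000); lever o_n−o_1 = (4.0000,1.0000,3.0000)
cross product → J_v[:, 1] = (-1.0000,4.0000,0.0000)
J_ω[:, 1] = z_1
entry J[0][1] = -1.0000

-1.000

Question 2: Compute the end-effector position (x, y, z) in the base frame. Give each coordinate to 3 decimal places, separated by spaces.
1.879 3.121 3.000

after link 1: o_1 = (-2.1213, 2.1213, 0.0000)
after link 2: o_2 = (0.8787, 2.1213, 2.0000)
after link 3: o_3 = (0.8787, 3.1213, 6.0000)
after link 4: o_4 = (1.8787, 3.1213, 3.0000)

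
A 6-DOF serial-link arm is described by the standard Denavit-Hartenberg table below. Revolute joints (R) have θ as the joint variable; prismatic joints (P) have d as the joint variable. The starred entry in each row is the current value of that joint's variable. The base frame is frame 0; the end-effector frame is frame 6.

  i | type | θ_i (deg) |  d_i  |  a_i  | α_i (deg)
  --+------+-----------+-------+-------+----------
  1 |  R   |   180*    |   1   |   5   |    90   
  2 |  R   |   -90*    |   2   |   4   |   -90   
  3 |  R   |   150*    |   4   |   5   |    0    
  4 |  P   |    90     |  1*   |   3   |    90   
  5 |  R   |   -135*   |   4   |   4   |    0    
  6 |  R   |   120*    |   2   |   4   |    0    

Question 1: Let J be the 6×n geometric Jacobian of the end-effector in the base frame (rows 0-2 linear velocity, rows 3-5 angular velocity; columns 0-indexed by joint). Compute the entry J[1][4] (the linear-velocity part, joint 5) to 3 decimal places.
3.346

axis z_4 = (-0.0000,-0.5000,0.8660); lever o_n−o_4 = (3.8637,-2.1034,5.7138)
cross product → J_v[:, 4] = (-1.0353,3.3461,1.9319)
J_ω[:, 4] = z_4
entry J[1][4] = 3.3461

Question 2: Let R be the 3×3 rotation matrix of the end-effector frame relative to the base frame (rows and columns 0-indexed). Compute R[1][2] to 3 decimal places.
-0.500

End-effector z-axis (col 2 of R) = (-0.0000,-0.5000,0.8660)
R[1][2] = -0.5000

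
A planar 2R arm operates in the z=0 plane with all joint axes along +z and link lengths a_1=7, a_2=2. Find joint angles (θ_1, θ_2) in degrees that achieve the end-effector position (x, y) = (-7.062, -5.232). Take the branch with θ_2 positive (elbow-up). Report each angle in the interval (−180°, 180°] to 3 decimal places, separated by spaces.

cos θ_2 = (77.2457−7²−2²)/(2·7·2) = 0.8659; θ_2 = 30.0125° (elbow-up)
β = atan2(-5.2320,-7.0620) = -143.4665°; ψ = atan2(1.0004,8.7318) = 6.5357°
θ_1 = β − ψ = -150.0022°

-150.002 30.012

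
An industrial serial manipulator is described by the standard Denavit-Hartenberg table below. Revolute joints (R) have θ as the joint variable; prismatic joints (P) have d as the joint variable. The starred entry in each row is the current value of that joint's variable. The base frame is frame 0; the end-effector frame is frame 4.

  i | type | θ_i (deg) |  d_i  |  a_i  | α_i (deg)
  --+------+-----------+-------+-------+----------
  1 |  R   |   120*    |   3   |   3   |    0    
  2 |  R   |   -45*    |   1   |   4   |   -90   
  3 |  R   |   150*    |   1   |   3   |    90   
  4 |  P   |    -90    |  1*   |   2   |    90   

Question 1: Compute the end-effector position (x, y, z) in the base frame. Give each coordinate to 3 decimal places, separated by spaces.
-0.042 4.176 1.634

after link 1: o_1 = (-1.5000, 2.5981, 3.0000)
after link 2: o_2 = (-0.4647, 6.4618, 4.0000)
after link 3: o_3 = (-2.1031, 4.2110, 2.5000)
after link 4: o_4 = (-0.0418, 4.1764, 1.6340)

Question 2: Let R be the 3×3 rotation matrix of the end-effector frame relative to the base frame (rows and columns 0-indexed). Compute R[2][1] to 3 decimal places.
End-effector y-axis (col 1 of R) = (0.1294,0.4830,-0.8660)
R[2][1] = -0.8660

-0.866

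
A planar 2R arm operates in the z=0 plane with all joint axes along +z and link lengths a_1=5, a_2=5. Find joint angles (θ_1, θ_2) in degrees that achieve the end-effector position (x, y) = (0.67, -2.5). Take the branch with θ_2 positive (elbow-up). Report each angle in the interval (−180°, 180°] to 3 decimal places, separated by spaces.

cos θ_2 = (6.6989−5²−5²)/(2·5·5) = -0.8660; θ_2 = 149.9996° (elbow-up)
β = atan2(-2.5000,0.6700) = -74.9973°; ψ = atan2(2.5000,0.6699) = 74.9998°
θ_1 = β − ψ = -149.9971°

-149.997 150.000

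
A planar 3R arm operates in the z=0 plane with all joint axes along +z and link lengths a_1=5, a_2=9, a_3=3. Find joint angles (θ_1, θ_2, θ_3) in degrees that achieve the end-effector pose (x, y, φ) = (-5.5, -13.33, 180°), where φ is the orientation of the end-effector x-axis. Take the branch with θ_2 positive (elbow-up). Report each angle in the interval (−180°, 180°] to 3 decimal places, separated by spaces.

wrist centre = target − a_3·(cos φ, sin φ) = (-2.5000, -13.3300)
cos θ_2 = (183.9389−5²−9²)/(2·5·9) = 0.8660; θ_2 = 30.0043° (elbow-up)
β = atan2(-13.3300,-2.5000) = -100.6223°; ψ = atan2(4.5006,12.7939) = 19.3807°
θ_1 = β − ψ = -120.0029°
θ_3 = φ − θ_1 − θ_2 = -90.0014° (wrapped to (-180°,180°])

-120.003 30.004 -90.001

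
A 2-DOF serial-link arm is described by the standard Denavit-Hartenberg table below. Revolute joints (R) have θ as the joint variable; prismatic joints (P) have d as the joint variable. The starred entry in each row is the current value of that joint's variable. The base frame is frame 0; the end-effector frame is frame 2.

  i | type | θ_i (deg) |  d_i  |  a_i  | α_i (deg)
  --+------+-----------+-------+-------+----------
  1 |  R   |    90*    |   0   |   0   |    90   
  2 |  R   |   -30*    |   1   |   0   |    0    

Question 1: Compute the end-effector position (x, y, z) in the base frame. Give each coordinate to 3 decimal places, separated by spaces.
1.000 -0.000 0.000

after link 1: o_1 = (0.0000, 0.0000, 0.0000)
after link 2: o_2 = (1.0000, -0.0000, 0.0000)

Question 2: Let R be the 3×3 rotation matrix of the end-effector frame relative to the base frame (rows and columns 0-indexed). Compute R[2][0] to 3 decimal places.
-0.500

End-effector x-axis (col 0 of R) = (0.0000,0.8660,-0.5000)
R[2][0] = -0.5000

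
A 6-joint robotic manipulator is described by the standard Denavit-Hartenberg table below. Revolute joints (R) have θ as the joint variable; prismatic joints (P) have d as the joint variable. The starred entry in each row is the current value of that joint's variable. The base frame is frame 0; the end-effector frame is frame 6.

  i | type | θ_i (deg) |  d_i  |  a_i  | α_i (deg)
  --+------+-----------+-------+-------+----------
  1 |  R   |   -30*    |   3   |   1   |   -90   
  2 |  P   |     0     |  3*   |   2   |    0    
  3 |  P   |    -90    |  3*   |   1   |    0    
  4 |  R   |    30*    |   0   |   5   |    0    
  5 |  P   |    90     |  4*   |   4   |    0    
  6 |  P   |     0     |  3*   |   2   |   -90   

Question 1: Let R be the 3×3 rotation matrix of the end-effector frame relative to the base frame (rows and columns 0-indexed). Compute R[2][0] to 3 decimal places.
-0.500

End-effector x-axis (col 0 of R) = (0.7500,-0.4330,-0.5000)
R[2][0] = -0.5000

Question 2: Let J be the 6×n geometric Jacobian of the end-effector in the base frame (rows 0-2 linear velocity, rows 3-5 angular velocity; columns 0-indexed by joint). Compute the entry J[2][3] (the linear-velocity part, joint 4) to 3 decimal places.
axis z_3 = (0.5000,0.8660,0.0000); lever o_n−o_3 = (10.1651,2.2141,1.3301)
cross product → J_v[:, 3] = (1.1519,-0.6651,-7.6962)
J_ω[:, 3] = z_3
entry J[2][3] = -7.6962

-7.696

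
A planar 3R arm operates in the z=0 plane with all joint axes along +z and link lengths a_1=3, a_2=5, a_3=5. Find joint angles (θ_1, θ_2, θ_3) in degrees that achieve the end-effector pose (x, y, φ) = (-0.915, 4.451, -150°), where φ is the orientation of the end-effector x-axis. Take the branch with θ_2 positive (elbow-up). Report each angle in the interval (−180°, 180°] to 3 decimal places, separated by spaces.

wrist centre = target − a_3·(cos φ, sin φ) = (3.4151, 6.9510)
cos θ_2 = (59.9795−3²−5²)/(2·3·5) = 0.8660; θ_2 = 30.0048° (elbow-up)
β = atan2(6.9510,3.4151) = 63.8344°; ψ = atan2(2.5004,7.3299) = 18.8354°
θ_1 = β − ψ = 44.9990°
θ_3 = φ − θ_1 − θ_2 = 134.9961° (wrapped to (-180°,180°])

44.999 30.005 134.996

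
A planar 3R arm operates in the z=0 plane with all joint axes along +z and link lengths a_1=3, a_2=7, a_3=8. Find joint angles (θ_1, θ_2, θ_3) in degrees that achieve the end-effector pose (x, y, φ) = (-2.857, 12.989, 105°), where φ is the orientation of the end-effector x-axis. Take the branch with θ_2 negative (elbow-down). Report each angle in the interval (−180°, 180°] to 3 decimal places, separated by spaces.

wrist centre = target − a_3·(cos φ, sin φ) = (-0.7864, 5.2616)
cos θ_2 = (28.3029−3²−7²)/(2·3·7) = -0.7071; θ_2 = -134.9974° (elbow-down)
β = atan2(5.2616,-0.7864) = 98.5010°; ψ = atan2(-4.9500,-1.9495) = -111.4968°
θ_1 = β − ψ = 209.9978°
θ_3 = φ − θ_1 − θ_2 = 29.9996° (wrapped to (-180°,180°])

-150.002 -134.997 30.000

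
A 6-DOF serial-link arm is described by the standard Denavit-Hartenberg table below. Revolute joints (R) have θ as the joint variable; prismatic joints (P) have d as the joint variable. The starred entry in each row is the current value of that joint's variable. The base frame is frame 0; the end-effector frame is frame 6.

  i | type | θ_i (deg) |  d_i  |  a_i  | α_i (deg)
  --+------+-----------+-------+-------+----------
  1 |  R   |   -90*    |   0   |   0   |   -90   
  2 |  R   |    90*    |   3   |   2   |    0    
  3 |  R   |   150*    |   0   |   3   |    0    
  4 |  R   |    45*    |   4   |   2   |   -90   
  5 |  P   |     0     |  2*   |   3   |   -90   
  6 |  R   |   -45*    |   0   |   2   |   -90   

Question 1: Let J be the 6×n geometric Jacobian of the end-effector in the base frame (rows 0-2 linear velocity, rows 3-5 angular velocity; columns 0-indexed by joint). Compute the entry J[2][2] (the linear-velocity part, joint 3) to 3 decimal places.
axis z_2 = (1.0000,0.0000,0.0000); lever o_n−o_2 = (4.0000,-3.4580,7.9101)
cross product → J_v[:, 2] = (0.0000,-7.9101,-3.4580)
J_ω[:, 2] = z_2
entry J[2][2] = -3.4580

-3.458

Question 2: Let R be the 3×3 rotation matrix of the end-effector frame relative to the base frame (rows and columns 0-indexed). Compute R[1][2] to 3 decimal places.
End-effector z-axis (col 2 of R) = (-0.0000,0.5000,0.8660)
R[1][2] = 0.5000

0.500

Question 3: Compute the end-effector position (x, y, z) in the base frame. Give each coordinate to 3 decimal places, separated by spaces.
7.000 -3.458 5.910

after link 1: o_1 = (0.0000, 0.0000, 0.0000)
after link 2: o_2 = (3.0000, 0.0000, -2.0000)
after link 3: o_3 = (3.0000, 1.5000, 0.5981)
after link 4: o_4 = (7.0000, 0.9824, 2.5299)
after link 5: o_5 = (7.0000, -1.7259, 4.9101)
after link 6: o_6 = (7.0000, -3.4580, 5.9101)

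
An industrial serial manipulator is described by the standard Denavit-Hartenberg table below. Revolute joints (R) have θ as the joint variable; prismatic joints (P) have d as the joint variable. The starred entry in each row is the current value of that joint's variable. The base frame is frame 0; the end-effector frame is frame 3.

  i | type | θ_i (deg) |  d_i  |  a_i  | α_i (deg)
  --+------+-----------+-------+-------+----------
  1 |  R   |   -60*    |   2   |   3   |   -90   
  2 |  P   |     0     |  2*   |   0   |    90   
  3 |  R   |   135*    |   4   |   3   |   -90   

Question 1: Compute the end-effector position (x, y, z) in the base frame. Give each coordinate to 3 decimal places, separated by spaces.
after link 1: o_1 = (1.5000, -2.5981, 2.0000)
after link 2: o_2 = (3.2321, -1.5981, 2.0000)
after link 3: o_3 = (4.0085, 1.2997, 6.0000)

4.009 1.300 6.000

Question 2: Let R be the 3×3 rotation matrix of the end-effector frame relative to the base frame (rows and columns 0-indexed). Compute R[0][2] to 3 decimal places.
End-effector z-axis (col 2 of R) = (-0.9659,0.2588,0.0000)
R[0][2] = -0.9659

-0.966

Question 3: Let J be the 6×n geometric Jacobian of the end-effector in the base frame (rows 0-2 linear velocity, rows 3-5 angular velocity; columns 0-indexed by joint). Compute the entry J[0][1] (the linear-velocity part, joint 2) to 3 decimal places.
0.866

prismatic axis z_1 = (0.8660,0.5000,0.0000)
J_v[:, 1] = z_1; J_ω[:, 1] = (0,0,0)
entry J[0][1] = 0.8660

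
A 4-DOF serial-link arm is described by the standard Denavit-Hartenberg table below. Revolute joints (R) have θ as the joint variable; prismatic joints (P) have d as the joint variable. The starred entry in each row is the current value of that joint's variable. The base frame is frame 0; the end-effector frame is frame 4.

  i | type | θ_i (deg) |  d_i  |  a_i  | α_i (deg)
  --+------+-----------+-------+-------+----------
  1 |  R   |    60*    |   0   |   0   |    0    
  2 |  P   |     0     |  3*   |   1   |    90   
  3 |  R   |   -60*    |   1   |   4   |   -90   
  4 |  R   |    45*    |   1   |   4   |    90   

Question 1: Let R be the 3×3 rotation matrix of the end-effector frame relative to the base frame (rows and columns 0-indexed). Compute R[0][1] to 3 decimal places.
0.433

End-effector y-axis (col 1 of R) = (0.4330,0.7500,0.5000)
R[0][1] = 0.4330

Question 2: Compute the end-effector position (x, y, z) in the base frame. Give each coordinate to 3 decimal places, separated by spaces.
after link 1: o_1 = (0.0000, 0.0000, 0.0000)
after link 2: o_2 = (0.5000, 0.8660, 3.0000)
after link 3: o_3 = (2.3660, 2.0981, -0.4641)
after link 4: o_4 = (1.0567, 5.4870, -2.4136)

1.057 5.487 -2.414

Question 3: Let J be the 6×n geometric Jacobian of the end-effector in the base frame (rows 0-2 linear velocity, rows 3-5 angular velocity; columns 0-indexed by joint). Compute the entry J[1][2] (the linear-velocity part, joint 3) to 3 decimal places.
4.688

axis z_2 = (0.8660,-0.5000,0.0000); lever o_n−o_2 = (0.5567,4.6210,-5.4136)
cross product → J_v[:, 2] = (2.7068,4.6883,4.2802)
J_ω[:, 2] = z_2
entry J[1][2] = 4.6883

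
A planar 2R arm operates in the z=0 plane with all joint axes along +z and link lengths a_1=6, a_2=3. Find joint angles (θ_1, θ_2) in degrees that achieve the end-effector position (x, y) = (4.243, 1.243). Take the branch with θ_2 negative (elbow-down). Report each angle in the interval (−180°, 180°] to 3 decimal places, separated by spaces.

45.005 -134.991

cos θ_2 = (19.5481−6²−3²)/(2·6·3) = -0.7070; θ_2 = -134.9911° (elbow-down)
β = atan2(1.2430,4.2430) = 16.3281°; ψ = atan2(-2.1216,3.8790) = -28.6767°
θ_1 = β − ψ = 45.0049°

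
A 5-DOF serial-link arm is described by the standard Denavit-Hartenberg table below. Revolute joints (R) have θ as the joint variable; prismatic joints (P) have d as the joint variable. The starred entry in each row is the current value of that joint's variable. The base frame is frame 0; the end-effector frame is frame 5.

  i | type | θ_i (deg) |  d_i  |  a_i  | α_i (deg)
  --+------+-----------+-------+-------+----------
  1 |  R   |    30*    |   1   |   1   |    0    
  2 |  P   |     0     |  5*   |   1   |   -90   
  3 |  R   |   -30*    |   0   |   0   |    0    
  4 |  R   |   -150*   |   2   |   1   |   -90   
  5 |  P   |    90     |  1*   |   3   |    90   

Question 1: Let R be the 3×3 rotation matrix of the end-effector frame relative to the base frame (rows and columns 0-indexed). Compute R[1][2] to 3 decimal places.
End-effector z-axis (col 2 of R) = (-0.8660,-0.5000,0.0000)
R[1][2] = -0.5000

-0.500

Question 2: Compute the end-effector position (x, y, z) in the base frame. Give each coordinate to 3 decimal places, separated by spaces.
1.366 -0.366 7.000

after link 1: o_1 = (0.8660, 0.5000, 1.0000)
after link 2: o_2 = (1.7321, 1.0000, 6.0000)
after link 3: o_3 = (1.7321, 1.0000, 6.0000)
after link 4: o_4 = (-0.1340, 2.2321, 6.0000)
after link 5: o_5 = (1.3660, -0.3660, 7.0000)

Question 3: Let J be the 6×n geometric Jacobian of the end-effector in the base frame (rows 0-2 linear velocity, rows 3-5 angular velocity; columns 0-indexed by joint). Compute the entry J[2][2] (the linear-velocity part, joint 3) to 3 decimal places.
axis z_2 = (-0.5000,0.8660,0.0000); lever o_n−o_2 = (-0.3660,-1.3660,1.0000)
cross product → J_v[:, 2] = (0.8660,0.5000,1.0000)
J_ω[:, 2] = z_2
entry J[2][2] = 1.0000

1.000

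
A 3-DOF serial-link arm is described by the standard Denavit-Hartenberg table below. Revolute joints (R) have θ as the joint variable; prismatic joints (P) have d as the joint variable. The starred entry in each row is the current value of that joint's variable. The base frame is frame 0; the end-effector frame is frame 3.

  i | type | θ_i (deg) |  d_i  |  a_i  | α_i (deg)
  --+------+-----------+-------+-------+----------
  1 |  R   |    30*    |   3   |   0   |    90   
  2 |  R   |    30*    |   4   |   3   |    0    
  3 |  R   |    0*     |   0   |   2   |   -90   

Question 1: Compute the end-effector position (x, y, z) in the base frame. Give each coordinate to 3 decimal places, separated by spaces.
after link 1: o_1 = (0.0000, 0.0000, 3.0000)
after link 2: o_2 = (4.2500, -2.1651, 4.5000)
after link 3: o_3 = (5.7500, -1.2990, 5.5000)

5.750 -1.299 5.500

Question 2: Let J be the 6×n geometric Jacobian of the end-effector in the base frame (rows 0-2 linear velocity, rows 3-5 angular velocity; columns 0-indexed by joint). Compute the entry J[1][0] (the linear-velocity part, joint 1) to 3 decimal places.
5.750

axis z_0 = ẑ; lever o_n−o_0 = (5.7500,-1.2990,5.5000)
cross product → J_v[:, 0] = (1.2990,5.7500,-0.0000)
J_ω[:, 0] = z_0
entry J[1][0] = 5.7500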